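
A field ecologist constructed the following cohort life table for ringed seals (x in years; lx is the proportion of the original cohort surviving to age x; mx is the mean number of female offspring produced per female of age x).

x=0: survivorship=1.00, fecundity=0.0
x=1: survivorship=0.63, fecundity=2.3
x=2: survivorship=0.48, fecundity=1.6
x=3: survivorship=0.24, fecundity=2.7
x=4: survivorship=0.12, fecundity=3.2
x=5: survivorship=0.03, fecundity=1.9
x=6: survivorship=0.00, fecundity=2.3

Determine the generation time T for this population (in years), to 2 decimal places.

lx·mx: 0, 1.449, 0.768, 0.648, 0.384, 0.057, 0 → R0 = 3.306
x·lx·mx: 0, 1.449, 1.536, 1.944, 1.536, 0.285, 0 → Σ = 6.75
T = 6.75 / 3.306 = 2.041742… → 2.04

2.04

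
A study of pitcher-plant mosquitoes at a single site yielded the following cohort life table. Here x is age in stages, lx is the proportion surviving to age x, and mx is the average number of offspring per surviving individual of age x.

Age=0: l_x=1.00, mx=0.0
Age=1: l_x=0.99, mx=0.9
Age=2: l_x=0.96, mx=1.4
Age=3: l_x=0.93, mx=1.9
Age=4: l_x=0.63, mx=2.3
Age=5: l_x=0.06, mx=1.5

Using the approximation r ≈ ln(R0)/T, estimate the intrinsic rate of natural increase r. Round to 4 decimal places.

0.6272

R0 = Σ lx·mx = 0 + 0.891 + 1.344 + 1.767 + 1.449 + 0.09 = 5.541
Σ x·lx·mx = 15.126; T = 15.126/5.541 = 2.72983…
r ≈ ln(R0)/T = ln(5.541)/2.72983… = 0.627209… → 0.6272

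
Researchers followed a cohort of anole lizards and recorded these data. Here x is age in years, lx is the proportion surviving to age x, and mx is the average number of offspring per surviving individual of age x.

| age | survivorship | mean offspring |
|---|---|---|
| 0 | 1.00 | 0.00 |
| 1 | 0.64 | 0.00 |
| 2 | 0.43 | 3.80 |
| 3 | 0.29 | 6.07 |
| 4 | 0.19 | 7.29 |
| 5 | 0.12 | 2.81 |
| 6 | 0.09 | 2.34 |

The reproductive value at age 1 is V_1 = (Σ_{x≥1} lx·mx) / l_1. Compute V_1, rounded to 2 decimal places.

8.32

lx·mx for x ≥ 1: 0, 1.634, 1.7603, 1.3851, 0.3372, 0.2106 → sum = 5.3272
V_1 = 5.3272 / l_1 = 5.3272 / 0.64 = 8.32375 → 8.32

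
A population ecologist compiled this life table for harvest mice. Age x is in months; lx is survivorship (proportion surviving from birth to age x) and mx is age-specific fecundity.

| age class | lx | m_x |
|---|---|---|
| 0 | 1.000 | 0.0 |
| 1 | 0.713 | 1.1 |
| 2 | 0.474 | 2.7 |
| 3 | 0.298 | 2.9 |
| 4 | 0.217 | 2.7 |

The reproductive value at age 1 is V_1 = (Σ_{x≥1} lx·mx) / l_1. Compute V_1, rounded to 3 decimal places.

lx·mx for x ≥ 1: 0.7843, 1.2798, 0.8642, 0.5859 → sum = 3.5142
V_1 = 3.5142 / l_1 = 3.5142 / 0.713 = 4.928752… → 4.929

4.929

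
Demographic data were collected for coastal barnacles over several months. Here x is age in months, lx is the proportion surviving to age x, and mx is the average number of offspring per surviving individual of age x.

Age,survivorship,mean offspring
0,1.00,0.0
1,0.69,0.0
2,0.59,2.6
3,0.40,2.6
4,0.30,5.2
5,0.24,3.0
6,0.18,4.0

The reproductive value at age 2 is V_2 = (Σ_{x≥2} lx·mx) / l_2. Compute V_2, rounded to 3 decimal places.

lx·mx for x ≥ 2: 1.534, 1.04, 1.56, 0.72, 0.72 → sum = 5.574
V_2 = 5.574 / l_2 = 5.574 / 0.59 = 9.447458… → 9.447

9.447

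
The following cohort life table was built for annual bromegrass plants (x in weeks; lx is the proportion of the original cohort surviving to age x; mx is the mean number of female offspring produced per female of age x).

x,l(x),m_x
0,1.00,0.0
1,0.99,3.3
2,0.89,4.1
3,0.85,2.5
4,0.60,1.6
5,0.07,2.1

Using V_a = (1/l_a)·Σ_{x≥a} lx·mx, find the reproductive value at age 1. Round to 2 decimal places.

lx·mx for x ≥ 1: 3.267, 3.649, 2.125, 0.96, 0.147 → sum = 10.148
V_1 = 10.148 / l_1 = 10.148 / 0.99 = 10.250505… → 10.25

10.25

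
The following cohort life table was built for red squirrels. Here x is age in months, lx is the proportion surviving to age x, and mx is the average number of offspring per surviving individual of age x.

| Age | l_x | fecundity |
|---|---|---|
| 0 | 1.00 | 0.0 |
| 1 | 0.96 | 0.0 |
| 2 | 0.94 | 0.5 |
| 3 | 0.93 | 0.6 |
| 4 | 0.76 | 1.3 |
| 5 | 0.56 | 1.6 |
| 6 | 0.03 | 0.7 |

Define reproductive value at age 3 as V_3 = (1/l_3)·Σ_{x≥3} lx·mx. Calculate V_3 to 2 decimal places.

2.65

lx·mx for x ≥ 3: 0.558, 0.988, 0.896, 0.021 → sum = 2.463
V_3 = 2.463 / l_3 = 2.463 / 0.93 = 2.648387… → 2.65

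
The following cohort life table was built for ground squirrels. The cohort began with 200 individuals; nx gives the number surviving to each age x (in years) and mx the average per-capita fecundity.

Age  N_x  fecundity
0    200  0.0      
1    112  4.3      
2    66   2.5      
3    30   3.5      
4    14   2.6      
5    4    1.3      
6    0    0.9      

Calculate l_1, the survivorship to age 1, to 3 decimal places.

l_1 = n_1/n_0 = 112/200 = 0.56 → 0.560

0.560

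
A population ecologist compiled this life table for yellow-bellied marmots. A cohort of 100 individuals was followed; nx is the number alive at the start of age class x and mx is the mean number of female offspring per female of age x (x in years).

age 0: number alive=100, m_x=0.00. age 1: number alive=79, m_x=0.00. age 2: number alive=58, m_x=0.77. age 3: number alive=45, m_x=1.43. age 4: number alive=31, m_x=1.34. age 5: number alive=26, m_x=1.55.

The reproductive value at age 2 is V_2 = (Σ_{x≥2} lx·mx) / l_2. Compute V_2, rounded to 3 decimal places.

lx = nx/n0 = nx/100: 1, 0.79, 0.58, 0.45, 0.31, 0.26
lx·mx for x ≥ 2: 0.4466, 0.6435, 0.4154, 0.403 → sum = 1.9085
V_2 = 1.9085 / l_2 = 1.9085 / 0.58 = 3.290517… → 3.291

3.291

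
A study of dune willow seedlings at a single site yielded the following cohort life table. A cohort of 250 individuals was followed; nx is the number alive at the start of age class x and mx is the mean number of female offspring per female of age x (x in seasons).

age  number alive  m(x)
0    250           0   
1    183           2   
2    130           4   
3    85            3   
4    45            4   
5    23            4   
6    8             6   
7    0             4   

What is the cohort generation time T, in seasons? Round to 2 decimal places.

2.49

lx = nx/n0 = nx/250: 1, 0.732, 0.52, 0.34, 0.18, 0.092, 0.032, 0
lx·mx: 0, 1.464, 2.08, 1.02, 0.72, 0.368, 0.192, 0 → R0 = 5.844
x·lx·mx: 0, 1.464, 4.16, 3.06, 2.88, 1.84, 1.152, 0 → Σ = 14.556
T = 14.556 / 5.844 = 2.49076… → 2.49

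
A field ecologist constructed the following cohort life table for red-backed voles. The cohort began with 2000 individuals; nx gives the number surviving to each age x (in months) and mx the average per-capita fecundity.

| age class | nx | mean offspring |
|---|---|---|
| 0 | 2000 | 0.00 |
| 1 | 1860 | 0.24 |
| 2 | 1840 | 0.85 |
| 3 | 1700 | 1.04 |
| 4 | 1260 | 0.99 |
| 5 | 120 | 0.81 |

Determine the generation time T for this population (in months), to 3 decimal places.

2.802

lx = nx/n0 = nx/2000: 1, 0.93, 0.92, 0.85, 0.63, 0.06
lx·mx: 0, 0.2232, 0.782, 0.884, 0.6237, 0.0486 → R0 = 2.5615
x·lx·mx: 0, 0.2232, 1.564, 2.652, 2.4948, 0.243 → Σ = 7.177
T = 7.177 / 2.5615 = 2.801874… → 2.802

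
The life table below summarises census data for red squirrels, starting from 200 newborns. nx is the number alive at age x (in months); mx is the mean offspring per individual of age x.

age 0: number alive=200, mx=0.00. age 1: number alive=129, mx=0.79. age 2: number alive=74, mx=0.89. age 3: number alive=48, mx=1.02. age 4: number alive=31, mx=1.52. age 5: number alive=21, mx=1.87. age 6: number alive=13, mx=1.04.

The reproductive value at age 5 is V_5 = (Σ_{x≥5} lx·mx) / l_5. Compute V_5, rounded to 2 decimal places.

2.51

lx = nx/n0 = nx/200: 1, 0.645, 0.37, 0.24, 0.155, 0.105, 0.065
lx·mx for x ≥ 5: 0.19635, 0.0676 → sum = 0.26395
V_5 = 0.26395 / l_5 = 0.26395 / 0.105 = 2.51381… → 2.51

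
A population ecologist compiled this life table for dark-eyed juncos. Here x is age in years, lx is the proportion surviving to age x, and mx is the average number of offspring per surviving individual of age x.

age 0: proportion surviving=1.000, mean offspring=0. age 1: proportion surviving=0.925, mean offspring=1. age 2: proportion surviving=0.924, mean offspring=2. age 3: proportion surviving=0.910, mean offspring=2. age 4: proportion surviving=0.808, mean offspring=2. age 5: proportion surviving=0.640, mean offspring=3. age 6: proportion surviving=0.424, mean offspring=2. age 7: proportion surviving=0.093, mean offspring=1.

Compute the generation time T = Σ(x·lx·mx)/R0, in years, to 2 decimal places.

3.52

lx·mx: 0, 0.925, 1.848, 1.82, 1.616, 1.92, 0.848, 0.093 → R0 = 9.07
x·lx·mx: 0, 0.925, 3.696, 5.46, 6.464, 9.6, 5.088, 0.651 → Σ = 31.884
T = 31.884 / 9.07 = 3.515325… → 3.52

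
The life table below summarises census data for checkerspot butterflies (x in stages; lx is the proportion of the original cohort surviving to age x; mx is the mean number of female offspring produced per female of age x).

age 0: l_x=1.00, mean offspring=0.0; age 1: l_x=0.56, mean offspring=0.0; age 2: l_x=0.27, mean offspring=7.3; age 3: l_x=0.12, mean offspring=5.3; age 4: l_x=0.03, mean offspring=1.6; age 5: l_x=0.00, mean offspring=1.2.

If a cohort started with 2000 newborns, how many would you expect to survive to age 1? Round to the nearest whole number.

1120

Expected survivors = N0 · l_1 = 2000 × 0.56 = 1120 → 1120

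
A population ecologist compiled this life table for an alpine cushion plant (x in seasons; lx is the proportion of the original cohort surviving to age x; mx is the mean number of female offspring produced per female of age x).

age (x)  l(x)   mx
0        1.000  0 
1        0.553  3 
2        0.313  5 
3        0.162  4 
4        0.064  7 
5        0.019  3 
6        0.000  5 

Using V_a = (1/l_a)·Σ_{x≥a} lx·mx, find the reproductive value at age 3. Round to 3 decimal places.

7.117

lx·mx for x ≥ 3: 0.648, 0.448, 0.057, 0 → sum = 1.153
V_3 = 1.153 / l_3 = 1.153 / 0.162 = 7.117284… → 7.117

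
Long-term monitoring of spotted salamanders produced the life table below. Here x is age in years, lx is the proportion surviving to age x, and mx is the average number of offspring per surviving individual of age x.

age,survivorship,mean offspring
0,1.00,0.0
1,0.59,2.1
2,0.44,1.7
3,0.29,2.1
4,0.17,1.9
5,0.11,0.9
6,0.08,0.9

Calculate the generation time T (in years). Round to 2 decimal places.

lx·mx: 0, 1.239, 0.748, 0.609, 0.323, 0.099, 0.072 → R0 = 3.09
x·lx·mx: 0, 1.239, 1.496, 1.827, 1.292, 0.495, 0.432 → Σ = 6.781
T = 6.781 / 3.09 = 2.194498… → 2.19

2.19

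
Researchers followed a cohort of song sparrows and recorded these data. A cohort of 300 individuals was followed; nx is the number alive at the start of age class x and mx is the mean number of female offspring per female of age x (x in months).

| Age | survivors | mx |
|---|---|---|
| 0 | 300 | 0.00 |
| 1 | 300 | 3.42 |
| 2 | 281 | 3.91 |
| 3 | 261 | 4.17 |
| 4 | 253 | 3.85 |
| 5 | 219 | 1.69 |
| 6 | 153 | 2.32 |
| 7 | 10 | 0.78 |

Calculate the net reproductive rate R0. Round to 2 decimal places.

16.40

lx = nx/n0 = nx/300: 1, 1, 0.93667…, 0.87, 0.84333…, 0.73, 0.51, 0.03333…
lx·mx by age: 0, 3.42, 3.662367…, 3.6279, 3.246833…, 1.2337, 1.1832, 0.026…
R0 = Σ lx·mx = 16.4… → 16.40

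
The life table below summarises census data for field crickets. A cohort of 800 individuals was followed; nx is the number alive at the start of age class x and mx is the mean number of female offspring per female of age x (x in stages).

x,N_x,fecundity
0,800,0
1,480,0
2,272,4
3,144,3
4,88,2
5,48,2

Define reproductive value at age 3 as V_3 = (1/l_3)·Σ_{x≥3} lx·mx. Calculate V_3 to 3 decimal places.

4.889

lx = nx/n0 = nx/800: 1, 0.6, 0.34, 0.18, 0.11, 0.06
lx·mx for x ≥ 3: 0.54, 0.22, 0.12 → sum = 0.88
V_3 = 0.88 / l_3 = 0.88 / 0.18 = 4.888889… → 4.889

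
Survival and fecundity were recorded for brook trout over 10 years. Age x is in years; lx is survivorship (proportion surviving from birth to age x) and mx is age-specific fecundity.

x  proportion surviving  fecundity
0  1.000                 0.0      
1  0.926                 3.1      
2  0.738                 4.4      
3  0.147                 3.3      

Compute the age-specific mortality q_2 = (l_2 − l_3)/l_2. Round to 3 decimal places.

q_2 = (l_2 − l_3) / l_2 = (0.738 − 0.147) / 0.738
     = 0.591 / 0.738 = 0.800813… → 0.801

0.801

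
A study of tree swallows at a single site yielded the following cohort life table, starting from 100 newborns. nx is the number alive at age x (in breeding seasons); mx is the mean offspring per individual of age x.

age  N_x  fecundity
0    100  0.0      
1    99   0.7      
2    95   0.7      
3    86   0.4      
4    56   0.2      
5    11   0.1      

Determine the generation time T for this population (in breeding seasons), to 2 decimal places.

1.95

lx = nx/n0 = nx/100: 1, 0.99, 0.95, 0.86, 0.56, 0.11
lx·mx: 0, 0.693, 0.665, 0.344, 0.112, 0.011 → R0 = 1.825
x·lx·mx: 0, 0.693, 1.33, 1.032, 0.448, 0.055 → Σ = 3.558
T = 3.558 / 1.825 = 1.949589… → 1.95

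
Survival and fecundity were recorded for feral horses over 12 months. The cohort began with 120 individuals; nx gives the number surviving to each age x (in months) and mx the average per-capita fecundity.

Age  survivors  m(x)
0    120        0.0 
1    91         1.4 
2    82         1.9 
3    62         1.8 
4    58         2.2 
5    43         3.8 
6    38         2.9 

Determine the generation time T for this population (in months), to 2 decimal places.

lx = nx/n0 = nx/120: 1, 0.75833…, 0.68333…, 0.51667…, 0.48333…, 0.35833…, 0.31667…
lx·mx: 0, 1.061667…, 1.298333…, 0.93…, 1.063333…, 1.361667…, 0.918333… → R0 = 6.633333…
x·lx·mx: 0, 1.061667…, 2.596667…, 2.79…, 4.253333…, 6.808333…, 5.51… → Σ = 23.02…
T = 23.02… / 6.633333… = 3.470352… → 3.47

3.47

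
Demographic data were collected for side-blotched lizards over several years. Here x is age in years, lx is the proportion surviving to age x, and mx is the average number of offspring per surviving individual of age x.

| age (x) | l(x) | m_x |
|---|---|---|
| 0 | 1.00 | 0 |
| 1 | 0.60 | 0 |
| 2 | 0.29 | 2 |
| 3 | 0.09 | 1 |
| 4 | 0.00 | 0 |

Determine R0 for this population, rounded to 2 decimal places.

lx·mx by age: 0, 0, 0.58, 0.09, 0
R0 = Σ lx·mx = 0.67 → 0.67

0.67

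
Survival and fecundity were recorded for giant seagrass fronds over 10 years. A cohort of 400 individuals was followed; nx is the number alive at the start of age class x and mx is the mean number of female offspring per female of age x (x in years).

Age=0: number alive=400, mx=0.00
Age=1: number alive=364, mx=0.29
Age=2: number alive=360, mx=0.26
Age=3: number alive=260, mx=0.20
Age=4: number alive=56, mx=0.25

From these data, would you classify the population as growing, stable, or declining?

declining

lx = nx/n0 = nx/400: 1, 0.91, 0.9, 0.65, 0.14
R0 = Σ lx·mx = 0 + 0.2639 + 0.234 + 0.13 + 0.035 = 0.6629
R0 < 1, so the population is declining.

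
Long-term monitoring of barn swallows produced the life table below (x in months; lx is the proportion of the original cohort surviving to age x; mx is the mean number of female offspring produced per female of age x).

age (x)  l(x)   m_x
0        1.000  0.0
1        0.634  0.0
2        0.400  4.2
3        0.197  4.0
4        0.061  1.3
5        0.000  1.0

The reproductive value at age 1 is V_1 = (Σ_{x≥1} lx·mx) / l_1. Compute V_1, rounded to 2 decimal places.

4.02

lx·mx for x ≥ 1: 0, 1.68, 0.788, 0.0793, 0 → sum = 2.5473
V_1 = 2.5473 / l_1 = 2.5473 / 0.634 = 4.017823… → 4.02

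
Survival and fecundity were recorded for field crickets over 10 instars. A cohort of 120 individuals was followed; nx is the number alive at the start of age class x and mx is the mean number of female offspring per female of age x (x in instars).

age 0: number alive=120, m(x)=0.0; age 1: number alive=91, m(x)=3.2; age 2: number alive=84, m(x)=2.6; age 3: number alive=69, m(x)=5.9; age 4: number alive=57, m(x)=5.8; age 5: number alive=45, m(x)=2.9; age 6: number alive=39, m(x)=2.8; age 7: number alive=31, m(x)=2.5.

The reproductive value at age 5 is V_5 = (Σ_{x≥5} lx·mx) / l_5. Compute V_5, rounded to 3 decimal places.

lx = nx/n0 = nx/120: 1, 0.75833…, 0.7, 0.575, 0.475, 0.375, 0.325, 0.25833…
lx·mx for x ≥ 5: 1.0875, 0.91, 0.645833… → sum = 2.643333…
V_5 = 2.643333… / l_5 = 2.643333… / 0.375 = 7.048889… → 7.049

7.049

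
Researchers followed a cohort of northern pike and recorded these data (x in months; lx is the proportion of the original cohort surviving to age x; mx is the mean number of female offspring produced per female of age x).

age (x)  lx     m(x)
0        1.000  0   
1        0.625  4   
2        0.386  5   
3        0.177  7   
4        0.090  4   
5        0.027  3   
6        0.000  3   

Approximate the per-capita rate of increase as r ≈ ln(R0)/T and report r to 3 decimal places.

R0 = Σ lx·mx = 0 + 2.5 + 1.93 + 1.239 + 0.36 + 0.081 + 0 = 6.11
Σ x·lx·mx = 11.922; T = 11.922/6.11 = 1.95123…
r ≈ ln(R0)/T = ln(6.11)/1.95123… = 0.92758… → 0.928

0.928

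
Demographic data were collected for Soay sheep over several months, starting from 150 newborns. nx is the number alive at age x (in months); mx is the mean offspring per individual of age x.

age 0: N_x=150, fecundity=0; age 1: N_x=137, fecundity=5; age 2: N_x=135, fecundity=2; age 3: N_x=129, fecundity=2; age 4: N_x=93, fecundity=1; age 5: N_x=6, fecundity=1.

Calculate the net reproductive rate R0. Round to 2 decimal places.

8.75

lx = nx/n0 = nx/150: 1, 0.91333…, 0.9, 0.86, 0.62, 0.04
lx·mx by age: 0, 4.566667…, 1.8, 1.72, 0.62, 0.04
R0 = Σ lx·mx = 8.746667… → 8.75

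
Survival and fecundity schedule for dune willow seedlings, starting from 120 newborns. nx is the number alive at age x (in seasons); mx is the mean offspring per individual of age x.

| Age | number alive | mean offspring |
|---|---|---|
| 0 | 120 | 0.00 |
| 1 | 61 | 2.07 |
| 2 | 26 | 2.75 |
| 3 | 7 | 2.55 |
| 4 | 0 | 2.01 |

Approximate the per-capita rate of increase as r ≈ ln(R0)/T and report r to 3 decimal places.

lx = nx/n0 = nx/120: 1, 0.50833…, 0.21667…, 0.05833…, 0
R0 = Σ lx·mx = 0 + 1.05225… + 0.59583… + 0.14875… + 0 = 1.796833…
Σ x·lx·mx = 2.690167…; T = 2.690167…/1.796833… = 1.49717…
r ≈ ln(R0)/T = ln(1.796833…)/1.49717… = 0.39142… → 0.391

0.391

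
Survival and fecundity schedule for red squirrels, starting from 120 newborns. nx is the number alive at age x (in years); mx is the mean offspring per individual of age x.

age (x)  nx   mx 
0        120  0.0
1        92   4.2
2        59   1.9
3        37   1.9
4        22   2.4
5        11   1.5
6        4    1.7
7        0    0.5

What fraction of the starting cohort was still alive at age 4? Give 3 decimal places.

l_4 = n_4/n_0 = 22/120 = 0.183333… → 0.183

0.183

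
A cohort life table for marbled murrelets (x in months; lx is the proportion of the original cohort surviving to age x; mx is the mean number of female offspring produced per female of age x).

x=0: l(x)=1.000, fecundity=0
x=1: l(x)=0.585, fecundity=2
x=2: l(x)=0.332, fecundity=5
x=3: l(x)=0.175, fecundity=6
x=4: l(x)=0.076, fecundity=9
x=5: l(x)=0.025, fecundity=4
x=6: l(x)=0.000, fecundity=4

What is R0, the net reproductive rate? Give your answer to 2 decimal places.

lx·mx by age: 0, 1.17, 1.66, 1.05, 0.684, 0.1, 0
R0 = Σ lx·mx = 4.664 → 4.66

4.66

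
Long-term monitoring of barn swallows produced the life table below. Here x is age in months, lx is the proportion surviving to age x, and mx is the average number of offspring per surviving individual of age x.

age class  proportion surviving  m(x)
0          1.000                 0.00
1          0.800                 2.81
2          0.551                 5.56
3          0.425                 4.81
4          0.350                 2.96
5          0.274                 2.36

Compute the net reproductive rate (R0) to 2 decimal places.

9.04

lx·mx by age: 0, 2.248, 3.06356, 2.04425, 1.036, 0.64664
R0 = Σ lx·mx = 9.03845 → 9.04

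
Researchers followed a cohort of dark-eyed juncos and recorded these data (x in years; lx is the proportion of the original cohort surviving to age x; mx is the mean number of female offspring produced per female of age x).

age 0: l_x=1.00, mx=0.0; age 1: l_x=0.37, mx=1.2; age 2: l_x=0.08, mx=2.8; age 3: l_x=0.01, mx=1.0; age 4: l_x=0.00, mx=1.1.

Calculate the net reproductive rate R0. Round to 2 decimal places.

lx·mx by age: 0, 0.444, 0.224, 0.01, 0
R0 = Σ lx·mx = 0.678 → 0.68

0.68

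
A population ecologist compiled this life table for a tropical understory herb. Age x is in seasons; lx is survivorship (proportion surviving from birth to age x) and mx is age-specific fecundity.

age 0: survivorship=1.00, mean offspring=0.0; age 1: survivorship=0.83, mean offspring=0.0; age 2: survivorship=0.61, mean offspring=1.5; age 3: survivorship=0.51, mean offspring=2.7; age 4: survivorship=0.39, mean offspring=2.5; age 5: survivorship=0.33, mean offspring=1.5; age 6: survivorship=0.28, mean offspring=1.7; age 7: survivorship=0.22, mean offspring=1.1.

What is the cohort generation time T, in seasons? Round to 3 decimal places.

lx·mx: 0, 0, 0.915, 1.377, 0.975, 0.495, 0.476, 0.242 → R0 = 4.48
x·lx·mx: 0, 0, 1.83, 4.131, 3.9, 2.475, 2.856, 1.694 → Σ = 16.886
T = 16.886 / 4.48 = 3.769196… → 3.769

3.769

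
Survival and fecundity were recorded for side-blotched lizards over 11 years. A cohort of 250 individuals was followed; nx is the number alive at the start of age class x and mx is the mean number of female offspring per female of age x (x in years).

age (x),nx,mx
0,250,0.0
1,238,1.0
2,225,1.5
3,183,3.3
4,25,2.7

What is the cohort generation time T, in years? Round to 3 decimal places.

2.402

lx = nx/n0 = nx/250: 1, 0.952, 0.9, 0.732, 0.1
lx·mx: 0, 0.952, 1.35, 2.4156, 0.27 → R0 = 4.9876
x·lx·mx: 0, 0.952, 2.7, 7.2468, 1.08 → Σ = 11.9788
T = 11.9788 / 4.9876 = 2.401716… → 2.402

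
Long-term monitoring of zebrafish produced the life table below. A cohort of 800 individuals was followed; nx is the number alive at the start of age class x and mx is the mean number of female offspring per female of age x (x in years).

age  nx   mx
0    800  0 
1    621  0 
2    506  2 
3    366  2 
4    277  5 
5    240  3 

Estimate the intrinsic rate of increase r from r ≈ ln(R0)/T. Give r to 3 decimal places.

lx = nx/n0 = nx/800: 1, 0.77625, 0.6325, 0.4575, 0.34625, 0.3
R0 = Σ lx·mx = 0 + 0 + 1.265 + 0.915 + 1.73125 + 0.9 = 4.81125
Σ x·lx·mx = 16.7; T = 16.7/4.81125 = 3.47103…
r ≈ ln(R0)/T = ln(4.81125)/3.47103… = 0.45259… → 0.453

0.453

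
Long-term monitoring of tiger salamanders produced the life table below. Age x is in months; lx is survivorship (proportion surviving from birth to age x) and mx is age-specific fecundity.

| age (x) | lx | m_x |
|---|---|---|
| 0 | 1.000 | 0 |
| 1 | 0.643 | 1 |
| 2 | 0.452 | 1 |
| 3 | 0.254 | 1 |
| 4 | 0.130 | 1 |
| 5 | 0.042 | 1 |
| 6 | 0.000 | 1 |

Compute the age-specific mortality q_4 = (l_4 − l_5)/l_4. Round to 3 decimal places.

0.677

q_4 = (l_4 − l_5) / l_4 = (0.13 − 0.042) / 0.13
     = 0.088 / 0.13 = 0.676923… → 0.677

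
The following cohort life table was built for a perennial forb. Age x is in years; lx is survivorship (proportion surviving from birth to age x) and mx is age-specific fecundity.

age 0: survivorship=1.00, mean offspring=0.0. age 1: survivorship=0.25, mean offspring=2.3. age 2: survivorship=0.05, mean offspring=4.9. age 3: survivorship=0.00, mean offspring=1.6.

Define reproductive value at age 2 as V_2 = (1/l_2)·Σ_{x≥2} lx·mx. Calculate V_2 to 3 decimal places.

lx·mx for x ≥ 2: 0.245, 0 → sum = 0.245
V_2 = 0.245 / l_2 = 0.245 / 0.05 = 4.9 → 4.900

4.900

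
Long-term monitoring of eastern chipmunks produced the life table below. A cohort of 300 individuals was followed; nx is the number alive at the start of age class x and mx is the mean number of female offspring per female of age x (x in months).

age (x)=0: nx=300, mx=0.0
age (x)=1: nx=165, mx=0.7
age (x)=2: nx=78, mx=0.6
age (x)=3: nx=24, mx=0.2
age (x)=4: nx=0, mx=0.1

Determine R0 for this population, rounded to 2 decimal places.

lx = nx/n0 = nx/300: 1, 0.55, 0.26, 0.08, 0
lx·mx by age: 0, 0.385, 0.156, 0.016, 0
R0 = Σ lx·mx = 0.557 → 0.56

0.56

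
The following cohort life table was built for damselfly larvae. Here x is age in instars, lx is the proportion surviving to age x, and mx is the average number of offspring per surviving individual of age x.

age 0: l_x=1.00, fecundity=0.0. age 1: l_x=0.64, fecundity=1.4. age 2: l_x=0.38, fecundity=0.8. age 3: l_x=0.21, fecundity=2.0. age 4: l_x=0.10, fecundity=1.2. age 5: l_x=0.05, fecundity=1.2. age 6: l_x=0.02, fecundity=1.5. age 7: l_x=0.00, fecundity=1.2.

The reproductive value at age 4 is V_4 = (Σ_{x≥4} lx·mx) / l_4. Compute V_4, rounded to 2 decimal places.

lx·mx for x ≥ 4: 0.12, 0.06, 0.03, 0 → sum = 0.21
V_4 = 0.21 / l_4 = 0.21 / 0.1 = 2.1 → 2.10

2.10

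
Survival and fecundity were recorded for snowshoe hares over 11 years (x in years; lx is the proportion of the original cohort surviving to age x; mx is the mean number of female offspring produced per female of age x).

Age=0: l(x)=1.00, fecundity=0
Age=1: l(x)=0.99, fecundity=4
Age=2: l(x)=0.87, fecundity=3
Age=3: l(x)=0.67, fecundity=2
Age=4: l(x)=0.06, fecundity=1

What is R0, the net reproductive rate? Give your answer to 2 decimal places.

lx·mx by age: 0, 3.96, 2.61, 1.34, 0.06
R0 = Σ lx·mx = 7.97 → 7.97

7.97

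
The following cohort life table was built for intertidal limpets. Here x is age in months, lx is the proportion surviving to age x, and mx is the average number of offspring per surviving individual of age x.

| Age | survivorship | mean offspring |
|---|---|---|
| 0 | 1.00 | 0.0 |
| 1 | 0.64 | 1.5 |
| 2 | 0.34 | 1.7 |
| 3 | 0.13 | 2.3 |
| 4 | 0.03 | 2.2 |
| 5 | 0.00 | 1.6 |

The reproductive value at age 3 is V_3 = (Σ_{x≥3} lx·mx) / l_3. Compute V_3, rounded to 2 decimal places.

lx·mx for x ≥ 3: 0.299, 0.066, 0 → sum = 0.365
V_3 = 0.365 / l_3 = 0.365 / 0.13 = 2.807692… → 2.81

2.81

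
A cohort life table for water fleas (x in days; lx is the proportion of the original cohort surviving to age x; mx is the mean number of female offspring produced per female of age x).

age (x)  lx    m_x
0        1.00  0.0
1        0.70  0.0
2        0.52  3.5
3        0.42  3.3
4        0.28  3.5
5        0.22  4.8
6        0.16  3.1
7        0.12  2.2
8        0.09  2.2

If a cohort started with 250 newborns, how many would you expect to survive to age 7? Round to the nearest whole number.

Expected survivors = N0 · l_7 = 250 × 0.12 = 30 → 30

30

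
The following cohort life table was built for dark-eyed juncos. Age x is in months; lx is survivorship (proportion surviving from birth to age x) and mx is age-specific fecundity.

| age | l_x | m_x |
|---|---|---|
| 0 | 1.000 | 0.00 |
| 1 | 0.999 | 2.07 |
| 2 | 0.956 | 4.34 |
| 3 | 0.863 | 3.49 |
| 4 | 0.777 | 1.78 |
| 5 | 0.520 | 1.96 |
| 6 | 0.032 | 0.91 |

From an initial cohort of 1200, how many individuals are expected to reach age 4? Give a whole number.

Expected survivors = N0 · l_4 = 1200 × 0.777 = 932.4 → 932

932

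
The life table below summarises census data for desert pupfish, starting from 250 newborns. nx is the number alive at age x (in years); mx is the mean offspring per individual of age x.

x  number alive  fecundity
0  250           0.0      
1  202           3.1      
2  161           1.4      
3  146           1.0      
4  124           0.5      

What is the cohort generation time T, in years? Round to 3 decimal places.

lx = nx/n0 = nx/250: 1, 0.808, 0.644, 0.584, 0.496
lx·mx: 0, 2.5048, 0.9016, 0.584, 0.248 → R0 = 4.2384
x·lx·mx: 0, 2.5048, 1.8032, 1.752, 0.992 → Σ = 7.052
T = 7.052 / 4.2384 = 1.663835… → 1.664

1.664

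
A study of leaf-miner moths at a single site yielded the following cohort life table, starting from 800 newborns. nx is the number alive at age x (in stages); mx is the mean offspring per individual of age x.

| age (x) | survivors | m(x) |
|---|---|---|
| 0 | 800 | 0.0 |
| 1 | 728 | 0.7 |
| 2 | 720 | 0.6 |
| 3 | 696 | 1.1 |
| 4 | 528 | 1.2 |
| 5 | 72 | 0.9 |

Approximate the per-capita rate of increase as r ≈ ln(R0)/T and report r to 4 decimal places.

lx = nx/n0 = nx/800: 1, 0.91, 0.9, 0.87, 0.66, 0.09
R0 = Σ lx·mx = 0 + 0.637 + 0.54 + 0.957 + 0.792 + 0.081 = 3.007
Σ x·lx·mx = 8.161; T = 8.161/3.007 = 2.714…
r ≈ ln(R0)/T = ln(3.007)/2.714… = 0.405653… → 0.4057

0.4057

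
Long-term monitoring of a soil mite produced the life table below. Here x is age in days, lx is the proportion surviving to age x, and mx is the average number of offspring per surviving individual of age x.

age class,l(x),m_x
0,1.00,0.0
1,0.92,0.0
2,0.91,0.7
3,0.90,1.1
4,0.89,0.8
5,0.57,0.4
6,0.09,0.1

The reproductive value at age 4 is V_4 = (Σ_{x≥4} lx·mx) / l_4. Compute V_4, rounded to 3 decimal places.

lx·mx for x ≥ 4: 0.712, 0.228, 0.009 → sum = 0.949
V_4 = 0.949 / l_4 = 0.949 / 0.89 = 1.066292… → 1.066

1.066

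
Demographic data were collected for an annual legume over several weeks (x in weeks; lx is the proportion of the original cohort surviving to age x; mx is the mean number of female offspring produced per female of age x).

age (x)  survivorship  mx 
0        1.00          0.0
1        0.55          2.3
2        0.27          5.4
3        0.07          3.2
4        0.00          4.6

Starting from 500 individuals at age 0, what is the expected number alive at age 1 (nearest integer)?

Expected survivors = N0 · l_1 = 500 × 0.55 = 275 → 275

275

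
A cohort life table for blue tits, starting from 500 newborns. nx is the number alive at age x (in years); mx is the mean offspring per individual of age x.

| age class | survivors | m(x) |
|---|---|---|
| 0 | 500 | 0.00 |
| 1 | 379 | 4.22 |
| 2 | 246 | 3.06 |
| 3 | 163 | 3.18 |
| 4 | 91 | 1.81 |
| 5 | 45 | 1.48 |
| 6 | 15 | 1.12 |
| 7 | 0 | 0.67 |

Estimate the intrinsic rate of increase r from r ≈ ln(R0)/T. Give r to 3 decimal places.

0.992

lx = nx/n0 = nx/500: 1, 0.758, 0.492, 0.326, 0.182, 0.09, 0.03, 0
R0 = Σ lx·mx = 0 + 3.19876 + 1.50552 + 1.03668 + 0.32942 + 0.1332 + 0.0336 + 0 = 6.23718
Σ x·lx·mx = 11.50512; T = 11.50512/6.23718 = 1.8446…
r ≈ ln(R0)/T = ln(6.23718)/1.8446… = 0.99237… → 0.992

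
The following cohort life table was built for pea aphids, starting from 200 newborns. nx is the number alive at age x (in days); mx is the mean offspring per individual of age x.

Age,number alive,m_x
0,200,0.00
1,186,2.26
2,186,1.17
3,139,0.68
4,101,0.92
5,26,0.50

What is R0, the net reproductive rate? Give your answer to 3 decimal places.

lx = nx/n0 = nx/200: 1, 0.93, 0.93, 0.695, 0.505, 0.13
lx·mx by age: 0, 2.1018, 1.0881, 0.4726, 0.4646, 0.065
R0 = Σ lx·mx = 4.1921 → 4.192

4.192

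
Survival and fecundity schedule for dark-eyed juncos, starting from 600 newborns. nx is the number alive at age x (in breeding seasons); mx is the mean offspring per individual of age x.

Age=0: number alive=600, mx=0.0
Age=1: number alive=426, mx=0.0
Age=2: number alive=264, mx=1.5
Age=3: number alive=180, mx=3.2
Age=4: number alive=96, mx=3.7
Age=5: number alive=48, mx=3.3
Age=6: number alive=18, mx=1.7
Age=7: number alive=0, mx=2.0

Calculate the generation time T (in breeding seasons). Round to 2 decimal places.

3.24

lx = nx/n0 = nx/600: 1, 0.71, 0.44, 0.3, 0.16, 0.08, 0.03, 0
lx·mx: 0, 0, 0.66, 0.96, 0.592, 0.264, 0.051, 0 → R0 = 2.527
x·lx·mx: 0, 0, 1.32, 2.88, 2.368, 1.32, 0.306, 0 → Σ = 8.194
T = 8.194 / 2.527 = 3.24258… → 3.24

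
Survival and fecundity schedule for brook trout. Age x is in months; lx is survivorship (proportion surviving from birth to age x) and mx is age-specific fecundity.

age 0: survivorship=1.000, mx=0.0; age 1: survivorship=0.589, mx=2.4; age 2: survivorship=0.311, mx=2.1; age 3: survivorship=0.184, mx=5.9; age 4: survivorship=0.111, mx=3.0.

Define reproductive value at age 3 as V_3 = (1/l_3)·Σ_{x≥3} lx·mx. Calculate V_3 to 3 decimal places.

lx·mx for x ≥ 3: 1.0856, 0.333 → sum = 1.4186
V_3 = 1.4186 / l_3 = 1.4186 / 0.184 = 7.709783… → 7.710

7.710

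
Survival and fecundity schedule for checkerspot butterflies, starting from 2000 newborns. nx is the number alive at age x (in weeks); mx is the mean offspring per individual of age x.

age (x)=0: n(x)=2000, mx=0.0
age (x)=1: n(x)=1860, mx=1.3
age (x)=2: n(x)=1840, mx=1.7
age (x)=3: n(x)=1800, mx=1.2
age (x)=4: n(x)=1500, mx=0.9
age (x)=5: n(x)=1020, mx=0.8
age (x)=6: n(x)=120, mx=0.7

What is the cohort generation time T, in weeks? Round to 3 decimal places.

lx = nx/n0 = nx/2000: 1, 0.93, 0.92, 0.9, 0.75, 0.51, 0.06
lx·mx: 0, 1.209, 1.564, 1.08, 0.675, 0.408, 0.042 → R0 = 4.978
x·lx·mx: 0, 1.209, 3.128, 3.24, 2.7, 2.04, 0.252 → Σ = 12.569
T = 12.569 / 4.978 = 2.52491… → 2.525

2.525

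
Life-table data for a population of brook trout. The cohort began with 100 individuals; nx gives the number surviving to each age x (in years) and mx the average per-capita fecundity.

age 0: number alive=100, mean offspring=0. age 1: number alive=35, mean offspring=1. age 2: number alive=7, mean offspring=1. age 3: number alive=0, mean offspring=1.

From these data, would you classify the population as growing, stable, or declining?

declining

lx = nx/n0 = nx/100: 1, 0.35, 0.07, 0
R0 = Σ lx·mx = 0 + 0.35 + 0.07 + 0 = 0.42
R0 < 1, so the population is declining.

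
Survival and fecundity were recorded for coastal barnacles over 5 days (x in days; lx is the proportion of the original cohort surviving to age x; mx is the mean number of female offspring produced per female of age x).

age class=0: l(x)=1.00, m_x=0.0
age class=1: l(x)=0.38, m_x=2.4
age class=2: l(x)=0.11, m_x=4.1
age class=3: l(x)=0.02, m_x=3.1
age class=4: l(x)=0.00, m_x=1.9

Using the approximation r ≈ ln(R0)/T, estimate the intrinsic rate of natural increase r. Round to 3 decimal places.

0.252

R0 = Σ lx·mx = 0 + 0.912 + 0.451 + 0.062 + 0 = 1.425
Σ x·lx·mx = 2; T = 2/1.425 = 1.40351…
r ≈ ln(R0)/T = ln(1.425)/1.40351… = 0.25235… → 0.252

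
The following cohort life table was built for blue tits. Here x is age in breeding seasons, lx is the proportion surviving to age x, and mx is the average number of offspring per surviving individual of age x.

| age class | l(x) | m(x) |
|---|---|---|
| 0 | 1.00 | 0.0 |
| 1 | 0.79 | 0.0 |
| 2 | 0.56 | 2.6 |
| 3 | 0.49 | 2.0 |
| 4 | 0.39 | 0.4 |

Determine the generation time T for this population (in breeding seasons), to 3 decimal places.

lx·mx: 0, 0, 1.456, 0.98, 0.156 → R0 = 2.592
x·lx·mx: 0, 0, 2.912, 2.94, 0.624 → Σ = 6.476
T = 6.476 / 2.592 = 2.498457… → 2.498

2.498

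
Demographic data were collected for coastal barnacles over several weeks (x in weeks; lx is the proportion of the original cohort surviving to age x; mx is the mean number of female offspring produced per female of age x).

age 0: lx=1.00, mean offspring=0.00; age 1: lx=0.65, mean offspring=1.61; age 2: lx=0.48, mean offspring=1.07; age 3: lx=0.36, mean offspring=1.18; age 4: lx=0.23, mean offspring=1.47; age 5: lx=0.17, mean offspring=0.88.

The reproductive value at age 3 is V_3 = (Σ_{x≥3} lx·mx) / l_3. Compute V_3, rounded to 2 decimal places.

lx·mx for x ≥ 3: 0.4248, 0.3381, 0.1496 → sum = 0.9125
V_3 = 0.9125 / l_3 = 0.9125 / 0.36 = 2.534722… → 2.53

2.53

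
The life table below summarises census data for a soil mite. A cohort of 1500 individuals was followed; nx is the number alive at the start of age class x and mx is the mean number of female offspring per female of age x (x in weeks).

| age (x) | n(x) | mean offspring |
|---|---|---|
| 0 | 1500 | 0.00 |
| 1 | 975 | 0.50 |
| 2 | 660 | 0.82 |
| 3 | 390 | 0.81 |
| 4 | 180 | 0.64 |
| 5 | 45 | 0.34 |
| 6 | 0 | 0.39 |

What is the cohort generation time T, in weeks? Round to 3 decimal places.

lx = nx/n0 = nx/1500: 1, 0.65, 0.44, 0.26, 0.12, 0.03, 0
lx·mx: 0, 0.325, 0.3608, 0.2106, 0.0768, 0.0102, 0 → R0 = 0.9834
x·lx·mx: 0, 0.325, 0.7216, 0.6318, 0.3072, 0.051, 0 → Σ = 2.0366
T = 2.0366 / 0.9834 = 2.070978… → 2.071

2.071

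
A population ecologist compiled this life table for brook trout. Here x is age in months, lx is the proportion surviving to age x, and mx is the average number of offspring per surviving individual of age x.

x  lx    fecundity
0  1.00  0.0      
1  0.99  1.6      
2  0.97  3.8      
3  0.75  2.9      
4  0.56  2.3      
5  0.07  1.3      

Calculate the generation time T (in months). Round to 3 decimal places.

2.390

lx·mx: 0, 1.584, 3.686, 2.175, 1.288, 0.091 → R0 = 8.824
x·lx·mx: 0, 1.584, 7.372, 6.525, 5.152, 0.455 → Σ = 21.088
T = 21.088 / 8.824 = 2.389846… → 2.390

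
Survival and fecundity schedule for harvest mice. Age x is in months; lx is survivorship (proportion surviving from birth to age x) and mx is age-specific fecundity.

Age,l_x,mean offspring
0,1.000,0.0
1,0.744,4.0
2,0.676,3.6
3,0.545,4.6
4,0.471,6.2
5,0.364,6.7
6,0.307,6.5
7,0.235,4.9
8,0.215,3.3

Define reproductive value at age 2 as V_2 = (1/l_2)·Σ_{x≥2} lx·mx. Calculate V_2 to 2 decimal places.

lx·mx for x ≥ 2: 2.4336, 2.507, 2.9202, 2.4388, 1.9955, 1.1515, 0.7095 → sum = 14.1561
V_2 = 14.1561 / l_2 = 14.1561 / 0.676 = 20.940976… → 20.94

20.94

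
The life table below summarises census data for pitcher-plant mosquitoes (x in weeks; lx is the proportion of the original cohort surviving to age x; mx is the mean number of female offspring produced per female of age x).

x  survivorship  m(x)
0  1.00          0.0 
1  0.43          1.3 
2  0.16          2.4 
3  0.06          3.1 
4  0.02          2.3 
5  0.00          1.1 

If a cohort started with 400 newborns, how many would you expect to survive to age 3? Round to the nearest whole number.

Expected survivors = N0 · l_3 = 400 × 0.06 = 24 → 24

24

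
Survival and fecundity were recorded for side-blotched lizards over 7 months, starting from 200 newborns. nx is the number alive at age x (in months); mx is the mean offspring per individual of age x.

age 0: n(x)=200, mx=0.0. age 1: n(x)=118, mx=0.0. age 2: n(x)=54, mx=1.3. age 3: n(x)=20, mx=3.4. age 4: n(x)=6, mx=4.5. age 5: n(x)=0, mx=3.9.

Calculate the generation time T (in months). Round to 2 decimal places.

2.74

lx = nx/n0 = nx/200: 1, 0.59, 0.27, 0.1, 0.03, 0
lx·mx: 0, 0, 0.351, 0.34, 0.135, 0 → R0 = 0.826
x·lx·mx: 0, 0, 0.702, 1.02, 0.54, 0 → Σ = 2.262
T = 2.262 / 0.826 = 2.738499… → 2.74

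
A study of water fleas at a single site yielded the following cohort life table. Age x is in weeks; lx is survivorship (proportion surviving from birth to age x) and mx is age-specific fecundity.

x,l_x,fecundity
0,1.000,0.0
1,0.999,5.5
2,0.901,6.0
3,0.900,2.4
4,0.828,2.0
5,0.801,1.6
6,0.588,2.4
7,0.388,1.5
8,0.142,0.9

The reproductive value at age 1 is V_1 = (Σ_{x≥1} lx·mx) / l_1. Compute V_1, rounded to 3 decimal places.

lx·mx for x ≥ 1: 5.4945, 5.406, 2.16, 1.656, 1.2816, 1.4112, 0.582, 0.1278 → sum = 18.1191
V_1 = 18.1191 / l_1 = 18.1191 / 0.999 = 18.137237… → 18.137

18.137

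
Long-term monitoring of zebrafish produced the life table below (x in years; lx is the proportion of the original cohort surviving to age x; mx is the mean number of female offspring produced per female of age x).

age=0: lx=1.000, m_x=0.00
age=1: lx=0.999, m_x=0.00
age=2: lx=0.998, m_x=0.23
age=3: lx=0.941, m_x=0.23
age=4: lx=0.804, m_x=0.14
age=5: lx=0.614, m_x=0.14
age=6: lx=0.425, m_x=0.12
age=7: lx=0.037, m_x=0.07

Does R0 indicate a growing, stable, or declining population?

declining

R0 = Σ lx·mx = 0 + 0 + 0.22954 + 0.21643 + 0.11256 + 0.08596 + 0.051 + 0.00259 = 0.69808
R0 < 1, so the population is declining.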